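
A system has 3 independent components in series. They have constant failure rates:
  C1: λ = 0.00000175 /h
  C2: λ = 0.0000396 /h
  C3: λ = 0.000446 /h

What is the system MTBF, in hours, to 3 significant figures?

2050

Series of exponential components: λ_sys = Σ λ_i
λ_sys = 0.00000175 + 0.0000396 + 0.000446 = 4.8735e-04 /h
MTBF = 1 / λ_sys = 2050 h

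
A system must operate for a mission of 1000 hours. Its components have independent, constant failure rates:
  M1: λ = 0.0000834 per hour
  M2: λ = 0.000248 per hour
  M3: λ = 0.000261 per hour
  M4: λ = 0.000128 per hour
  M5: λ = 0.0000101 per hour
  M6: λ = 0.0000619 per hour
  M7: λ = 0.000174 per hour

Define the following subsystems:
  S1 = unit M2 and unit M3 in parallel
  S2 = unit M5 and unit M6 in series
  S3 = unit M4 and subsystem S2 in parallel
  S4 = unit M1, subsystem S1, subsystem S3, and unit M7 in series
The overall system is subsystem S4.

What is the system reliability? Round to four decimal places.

0.7279

R(M1) = exp(−0.0000834 × 1000) = 0.919983
R(M2) = exp(−0.000248 × 1000) = 0.780360
R(M3) = exp(−0.000261 × 1000) = 0.770281
R(M4) = exp(−0.000128 × 1000) = 0.879853
R(M5) = exp(−0.0000101 × 1000) = 0.989951
R(M6) = exp(−0.0000619 × 1000) = 0.939977
R(M7) = exp(−0.000174 × 1000) = 0.840297
Parallel (M2 and M3): 1 − (1 − 0.780360)(1 − 0.770281) = 0.949545
Series (M5 and M6): 0.989951 × 0.939977 = 0.930531
Parallel (M4 and [0.930531]): 1 − (1 − 0.879853)(1 − 0.930531) = 0.991654
Series (M1, [0.949545], [0.991654], and M7): 0.919983 × 0.949545 × 0.991654 × 0.840297 = 0.7279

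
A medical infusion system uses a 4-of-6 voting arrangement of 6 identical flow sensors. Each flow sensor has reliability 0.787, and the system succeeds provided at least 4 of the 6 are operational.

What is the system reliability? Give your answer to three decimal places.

R = Σ_{i=4}^{6} C(6,i) p^i (1−p)^{6−i} with p = 0.787
C(6,4)·0.787^4·0.213^2 = 0.26107
C(6,5)·0.787^5·0.213^1 = 0.38584
C(6,6)·0.787^6·0.213^0 = 0.23760
Sum = 0.885

0.885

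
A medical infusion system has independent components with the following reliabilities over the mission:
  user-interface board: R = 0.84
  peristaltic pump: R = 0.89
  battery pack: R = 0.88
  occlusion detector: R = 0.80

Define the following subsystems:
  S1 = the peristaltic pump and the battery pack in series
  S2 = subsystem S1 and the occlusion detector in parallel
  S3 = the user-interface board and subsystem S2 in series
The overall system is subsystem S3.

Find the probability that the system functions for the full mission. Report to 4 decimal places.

Series (peristaltic pump and battery pack): 0.890000 × 0.880000 = 0.783200
Parallel ([0.783200] and occlusion detector): 1 − (1 − 0.783200)(1 − 0.800000) = 0.956640
Series (user-interface board and [0.956640]): 0.840000 × 0.956640 = 0.8036

0.8036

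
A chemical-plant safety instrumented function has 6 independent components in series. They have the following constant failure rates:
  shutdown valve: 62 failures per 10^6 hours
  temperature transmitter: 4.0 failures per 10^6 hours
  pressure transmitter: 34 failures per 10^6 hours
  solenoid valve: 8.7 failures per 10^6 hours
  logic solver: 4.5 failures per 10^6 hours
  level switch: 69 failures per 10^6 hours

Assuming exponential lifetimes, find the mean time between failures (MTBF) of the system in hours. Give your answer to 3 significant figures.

5490

Series of exponential components: λ_sys = Σ λ_i
λ_sys = 0.000062 + 0.0000040 + 0.000034 + 0.0000087 + 0.0000045 + 0.000069 = 1.8220e-04 /h
MTBF = 1 / λ_sys = 5490 h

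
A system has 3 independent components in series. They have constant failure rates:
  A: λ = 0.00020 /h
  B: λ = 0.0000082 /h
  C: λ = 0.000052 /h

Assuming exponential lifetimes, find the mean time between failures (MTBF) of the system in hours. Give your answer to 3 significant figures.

Series of exponential components: λ_sys = Σ λ_i
λ_sys = 0.00020 + 0.0000082 + 0.000052 = 2.6020e-04 /h
MTBF = 1 / λ_sys = 3840 h

3840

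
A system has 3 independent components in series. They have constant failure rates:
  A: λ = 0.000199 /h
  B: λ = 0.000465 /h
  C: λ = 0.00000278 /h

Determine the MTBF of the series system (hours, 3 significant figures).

Series of exponential components: λ_sys = Σ λ_i
λ_sys = 0.000199 + 0.000465 + 0.00000278 = 6.6678e-04 /h
MTBF = 1 / λ_sys = 1500 h

1500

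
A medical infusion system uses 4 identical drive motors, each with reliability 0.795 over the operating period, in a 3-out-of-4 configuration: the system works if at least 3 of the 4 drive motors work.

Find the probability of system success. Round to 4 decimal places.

0.8115

R = Σ_{i=3}^{4} C(4,i) p^i (1−p)^{4−i} with p = 0.795
C(4,3)·0.795^3·0.205^1 = 0.412017
C(4,4)·0.795^4·0.205^0 = 0.399456
Sum = 0.8115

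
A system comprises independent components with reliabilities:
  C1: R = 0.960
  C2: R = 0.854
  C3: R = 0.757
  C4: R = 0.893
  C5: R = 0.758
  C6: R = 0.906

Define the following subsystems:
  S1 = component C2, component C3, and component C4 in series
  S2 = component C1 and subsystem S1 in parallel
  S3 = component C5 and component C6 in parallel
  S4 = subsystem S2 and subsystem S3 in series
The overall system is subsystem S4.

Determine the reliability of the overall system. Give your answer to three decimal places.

0.961

Series (C2, C3, and C4): 0.85400 × 0.75700 × 0.89300 = 0.57730
Parallel (C1 and [0.57730]): 1 − (1 − 0.96000)(1 − 0.57730) = 0.98309
Parallel (C5 and C6): 1 − (1 − 0.75800)(1 − 0.90600) = 0.97725
Series ([0.98309] and [0.97725]): 0.98309 × 0.97725 = 0.961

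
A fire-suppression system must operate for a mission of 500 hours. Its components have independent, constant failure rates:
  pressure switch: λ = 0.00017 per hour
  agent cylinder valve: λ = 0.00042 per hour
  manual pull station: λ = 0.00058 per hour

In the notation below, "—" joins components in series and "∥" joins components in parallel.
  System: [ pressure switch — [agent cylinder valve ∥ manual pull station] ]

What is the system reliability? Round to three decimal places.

0.875

R(pressure switch) = exp(−0.00017 × 500) = 0.91851
R(agent cylinder valve) = exp(−0.00042 × 500) = 0.81058
R(manual pull station) = exp(−0.00058 × 500) = 0.74826
Parallel (agent cylinder valve and manual pull station): 1 − (1 − 0.81058)(1 − 0.74826) = 0.95232
Series (pressure switch and [0.95232]): 0.91851 × 0.95232 = 0.875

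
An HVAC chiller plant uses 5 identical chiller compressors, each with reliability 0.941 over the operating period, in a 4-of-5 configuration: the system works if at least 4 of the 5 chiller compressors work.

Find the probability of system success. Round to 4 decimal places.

R = Σ_{i=4}^{5} C(5,i) p^i (1−p)^{5−i} with p = 0.941
C(5,4)·0.941^4·0.059^1 = 0.231303
C(5,5)·0.941^5·0.059^0 = 0.737816
Sum = 0.9691

0.9691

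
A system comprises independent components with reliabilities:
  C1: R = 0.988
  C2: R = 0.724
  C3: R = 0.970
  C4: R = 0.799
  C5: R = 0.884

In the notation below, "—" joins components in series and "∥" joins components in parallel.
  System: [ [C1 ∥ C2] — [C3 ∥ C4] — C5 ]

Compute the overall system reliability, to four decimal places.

0.8758

Parallel (C1 and C2): 1 − (1 − 0.988000)(1 − 0.724000) = 0.996688
Parallel (C3 and C4): 1 − (1 − 0.970000)(1 − 0.799000) = 0.993970
Series ([0.996688], [0.993970], and C5): 0.996688 × 0.993970 × 0.884000 = 0.8758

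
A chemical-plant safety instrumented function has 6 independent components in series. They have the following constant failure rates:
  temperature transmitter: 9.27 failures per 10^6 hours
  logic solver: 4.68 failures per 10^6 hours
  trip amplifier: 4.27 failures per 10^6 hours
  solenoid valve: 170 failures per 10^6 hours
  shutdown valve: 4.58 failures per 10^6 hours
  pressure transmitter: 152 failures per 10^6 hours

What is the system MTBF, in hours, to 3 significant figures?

Series of exponential components: λ_sys = Σ λ_i
λ_sys = 0.00000927 + 0.00000468 + 0.00000427 + 0.000170 + 0.00000458 + 0.000152 = 3.4480e-04 /h
MTBF = 1 / λ_sys = 2900 h

2900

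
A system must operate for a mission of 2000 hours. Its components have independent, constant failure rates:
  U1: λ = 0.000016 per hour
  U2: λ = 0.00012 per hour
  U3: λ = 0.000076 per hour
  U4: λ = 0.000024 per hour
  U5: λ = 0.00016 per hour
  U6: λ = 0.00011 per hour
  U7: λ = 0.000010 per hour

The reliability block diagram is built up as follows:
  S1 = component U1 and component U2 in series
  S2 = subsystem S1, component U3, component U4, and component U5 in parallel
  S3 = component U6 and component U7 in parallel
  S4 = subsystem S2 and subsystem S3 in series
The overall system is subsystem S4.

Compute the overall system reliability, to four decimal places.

R(U1) = exp(−0.000016 × 2000) = 0.968507
R(U2) = exp(−0.00012 × 2000) = 0.786628
R(U3) = exp(−0.000076 × 2000) = 0.858988
R(U4) = exp(−0.000024 × 2000) = 0.953134
R(U5) = exp(−0.00016 × 2000) = 0.726149
R(U6) = exp(−0.00011 × 2000) = 0.802519
R(U7) = exp(−0.000010 × 2000) = 0.980199
Series (U1 and U2): 0.968507 × 0.786628 = 0.761855
Parallel ([0.761855], U3, U4, and U5): 1 − (1 − 0.761855)(1 − 0.858988)(1 − 0.953134)(1 − 0.726149) = 0.999569
Parallel (U6 and U7): 1 − (1 − 0.802519)(1 − 0.980199) = 0.996090
Series ([0.999569] and [0.996090]): 0.999569 × 0.996090 = 0.9957

0.9957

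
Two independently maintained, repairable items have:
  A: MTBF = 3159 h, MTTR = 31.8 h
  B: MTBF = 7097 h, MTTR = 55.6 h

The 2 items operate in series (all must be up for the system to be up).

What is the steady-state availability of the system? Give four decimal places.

A(A) = MTBF/(MTBF+MTTR) = 3159/(3159+31.8) = 0.990034
A(B) = MTBF/(MTBF+MTTR) = 7097/(7097+55.6) = 0.992227
Series availability: 0.990034 × 0.992227 = 0.9823

0.9823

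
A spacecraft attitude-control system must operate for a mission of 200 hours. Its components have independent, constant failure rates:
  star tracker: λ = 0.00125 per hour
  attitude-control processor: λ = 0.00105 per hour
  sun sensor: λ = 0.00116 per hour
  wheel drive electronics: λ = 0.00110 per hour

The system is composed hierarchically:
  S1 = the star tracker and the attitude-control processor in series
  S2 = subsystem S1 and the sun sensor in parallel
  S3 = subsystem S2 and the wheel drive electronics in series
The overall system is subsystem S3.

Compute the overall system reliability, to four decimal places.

R(star tracker) = exp(−0.00125 × 200) = 0.778801
R(attitude-control processor) = exp(−0.00105 × 200) = 0.810584
R(sun sensor) = exp(−0.00116 × 200) = 0.792946
R(wheel drive electronics) = exp(−0.00110 × 200) = 0.802519
Series (star tracker and attitude-control processor): 0.778801 × 0.810584 = 0.631284
Parallel ([0.631284] and sun sensor): 1 − (1 − 0.631284)(1 − 0.792946) = 0.923656
Series ([0.923656] and wheel drive electronics): 0.923656 × 0.802519 = 0.7413

0.7413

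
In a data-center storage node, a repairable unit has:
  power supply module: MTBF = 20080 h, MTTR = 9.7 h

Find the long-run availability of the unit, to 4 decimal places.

A(power supply module) = MTBF/(MTBF+MTTR) = 20080/(20080+9.7) = 0.9995

0.9995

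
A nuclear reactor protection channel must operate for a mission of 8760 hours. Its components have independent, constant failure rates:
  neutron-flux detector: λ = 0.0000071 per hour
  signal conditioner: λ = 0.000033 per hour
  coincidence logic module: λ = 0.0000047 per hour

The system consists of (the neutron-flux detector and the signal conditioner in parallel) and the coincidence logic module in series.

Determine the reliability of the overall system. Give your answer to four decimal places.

0.9451

R(neutron-flux detector) = exp(−0.0000071 × 8760) = 0.939699
R(signal conditioner) = exp(−0.000033 × 8760) = 0.748952
R(coincidence logic module) = exp(−0.0000047 × 8760) = 0.959664
Parallel (neutron-flux detector and signal conditioner): 1 − (1 − 0.939699)(1 − 0.748952) = 0.984862
Series ([0.984862] and coincidence logic module): 0.984862 × 0.959664 = 0.9451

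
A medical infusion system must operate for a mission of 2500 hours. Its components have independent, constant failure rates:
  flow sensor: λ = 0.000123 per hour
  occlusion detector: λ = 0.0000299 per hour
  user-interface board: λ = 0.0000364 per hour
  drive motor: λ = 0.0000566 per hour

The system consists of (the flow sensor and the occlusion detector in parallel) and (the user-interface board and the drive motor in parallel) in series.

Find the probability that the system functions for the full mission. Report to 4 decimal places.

R(flow sensor) = exp(−0.000123 × 2500) = 0.735283
R(occlusion detector) = exp(−0.0000299 × 2500) = 0.927975
R(user-interface board) = exp(−0.0000364 × 2500) = 0.913018
R(drive motor) = exp(−0.0000566 × 2500) = 0.868055
Parallel (flow sensor and occlusion detector): 1 − (1 − 0.735283)(1 − 0.927975) = 0.980934
Parallel (user-interface board and drive motor): 1 − (1 − 0.913018)(1 − 0.868055) = 0.988523
Series ([0.980934] and [0.988523]): 0.980934 × 0.988523 = 0.9697

0.9697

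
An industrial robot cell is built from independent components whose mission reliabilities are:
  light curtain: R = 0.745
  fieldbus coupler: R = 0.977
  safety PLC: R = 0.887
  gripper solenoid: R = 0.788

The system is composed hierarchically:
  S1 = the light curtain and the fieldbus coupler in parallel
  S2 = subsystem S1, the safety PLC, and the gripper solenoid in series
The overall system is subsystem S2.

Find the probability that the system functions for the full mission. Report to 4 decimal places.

Parallel (light curtain and fieldbus coupler): 1 − (1 − 0.745000)(1 − 0.977000) = 0.994135
Series ([0.994135], safety PLC, and gripper solenoid): 0.994135 × 0.887000 × 0.788000 = 0.6949

0.6949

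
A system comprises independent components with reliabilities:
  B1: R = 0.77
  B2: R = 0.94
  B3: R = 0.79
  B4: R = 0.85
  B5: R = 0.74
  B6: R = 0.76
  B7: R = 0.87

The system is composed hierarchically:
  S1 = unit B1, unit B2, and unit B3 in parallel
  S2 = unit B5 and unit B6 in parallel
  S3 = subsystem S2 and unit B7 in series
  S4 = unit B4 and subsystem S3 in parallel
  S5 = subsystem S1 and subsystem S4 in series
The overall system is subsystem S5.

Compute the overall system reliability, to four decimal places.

Parallel (B1, B2, and B3): 1 − (1 − 0.770000)(1 − 0.940000)(1 − 0.790000) = 0.997102
Parallel (B5 and B6): 1 − (1 − 0.740000)(1 − 0.760000) = 0.937600
Series ([0.937600] and B7): 0.937600 × 0.870000 = 0.815712
Parallel (B4 and [0.815712]): 1 − (1 − 0.850000)(1 − 0.815712) = 0.972357
Series ([0.997102] and [0.972357]): 0.997102 × 0.972357 = 0.9695

0.9695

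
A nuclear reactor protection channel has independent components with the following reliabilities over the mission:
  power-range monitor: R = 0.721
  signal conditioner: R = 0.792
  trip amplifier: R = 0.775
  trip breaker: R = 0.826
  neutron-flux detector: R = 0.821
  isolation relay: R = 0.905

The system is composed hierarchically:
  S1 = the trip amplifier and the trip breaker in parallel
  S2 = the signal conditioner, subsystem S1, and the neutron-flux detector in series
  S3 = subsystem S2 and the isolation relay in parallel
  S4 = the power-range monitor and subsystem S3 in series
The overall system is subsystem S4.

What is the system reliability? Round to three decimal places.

0.695

Parallel (trip amplifier and trip breaker): 1 − (1 − 0.77500)(1 − 0.82600) = 0.96085
Series (signal conditioner, [0.96085], and neutron-flux detector): 0.79200 × 0.96085 × 0.82100 = 0.62478
Parallel ([0.62478] and isolation relay): 1 − (1 − 0.62478)(1 − 0.90500) = 0.96435
Series (power-range monitor and [0.96435]): 0.72100 × 0.96435 = 0.695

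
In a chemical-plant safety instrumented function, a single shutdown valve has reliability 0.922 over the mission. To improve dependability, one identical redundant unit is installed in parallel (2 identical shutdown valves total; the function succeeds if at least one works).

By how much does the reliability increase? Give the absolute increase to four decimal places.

R_before = 0.922
R_after = 1 − (1 − 0.922)^2 = 0.9939
ΔR = 0.9939 − 0.922 = 0.0719

0.0719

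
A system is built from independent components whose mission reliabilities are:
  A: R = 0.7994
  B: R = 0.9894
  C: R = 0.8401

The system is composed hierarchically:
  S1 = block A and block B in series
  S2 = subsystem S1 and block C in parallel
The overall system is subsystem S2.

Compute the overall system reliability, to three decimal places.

0.967

Series (A and B): 0.79940 × 0.98940 = 0.79093
Parallel ([0.79093] and C): 1 − (1 − 0.79093)(1 − 0.84010) = 0.967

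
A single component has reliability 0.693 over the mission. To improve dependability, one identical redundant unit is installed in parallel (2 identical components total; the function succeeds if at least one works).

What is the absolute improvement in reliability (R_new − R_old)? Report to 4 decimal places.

R_before = 0.693
R_after = 1 − (1 − 0.693)^2 = 0.9058
ΔR = 0.9058 − 0.693 = 0.2128

0.2128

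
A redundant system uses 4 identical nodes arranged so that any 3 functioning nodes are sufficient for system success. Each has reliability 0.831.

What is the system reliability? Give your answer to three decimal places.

0.865

R = Σ_{i=3}^{4} C(4,i) p^i (1−p)^{4−i} with p = 0.831
C(4,3)·0.831^3·0.169^1 = 0.38793
C(4,4)·0.831^4·0.169^0 = 0.47687
Sum = 0.865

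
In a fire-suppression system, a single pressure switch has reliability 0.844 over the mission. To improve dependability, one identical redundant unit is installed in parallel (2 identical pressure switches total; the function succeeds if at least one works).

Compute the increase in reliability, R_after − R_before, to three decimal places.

R_before = 0.844
R_after = 1 − (1 − 0.844)^2 = 0.976
ΔR = 0.976 − 0.844 = 0.132

0.132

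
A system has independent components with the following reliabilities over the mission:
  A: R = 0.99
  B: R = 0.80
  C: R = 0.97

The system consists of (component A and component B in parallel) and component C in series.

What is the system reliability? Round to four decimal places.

Parallel (A and B): 1 − (1 − 0.990000)(1 − 0.800000) = 0.998000
Series ([0.998000] and C): 0.998000 × 0.970000 = 0.9681

0.9681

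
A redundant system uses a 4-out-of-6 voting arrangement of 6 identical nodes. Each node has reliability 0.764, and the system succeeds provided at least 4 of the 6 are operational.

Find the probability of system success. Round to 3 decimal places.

0.852

R = Σ_{i=4}^{6} C(6,i) p^i (1−p)^{6−i} with p = 0.764
C(6,4)·0.764^4·0.236^2 = 0.28464
C(6,5)·0.764^5·0.236^1 = 0.36858
C(6,6)·0.764^6·0.236^0 = 0.19887
Sum = 0.852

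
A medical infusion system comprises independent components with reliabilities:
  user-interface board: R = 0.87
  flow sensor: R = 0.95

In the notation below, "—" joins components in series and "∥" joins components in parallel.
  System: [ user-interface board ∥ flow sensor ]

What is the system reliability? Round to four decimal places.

Parallel (user-interface board and flow sensor): 1 − (1 − 0.870000)(1 − 0.950000) = 0.9935

0.9935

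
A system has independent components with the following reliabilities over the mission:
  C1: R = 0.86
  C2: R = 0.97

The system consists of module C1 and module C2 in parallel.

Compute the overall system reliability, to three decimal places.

Parallel (C1 and C2): 1 − (1 − 0.86000)(1 − 0.97000) = 0.996

0.996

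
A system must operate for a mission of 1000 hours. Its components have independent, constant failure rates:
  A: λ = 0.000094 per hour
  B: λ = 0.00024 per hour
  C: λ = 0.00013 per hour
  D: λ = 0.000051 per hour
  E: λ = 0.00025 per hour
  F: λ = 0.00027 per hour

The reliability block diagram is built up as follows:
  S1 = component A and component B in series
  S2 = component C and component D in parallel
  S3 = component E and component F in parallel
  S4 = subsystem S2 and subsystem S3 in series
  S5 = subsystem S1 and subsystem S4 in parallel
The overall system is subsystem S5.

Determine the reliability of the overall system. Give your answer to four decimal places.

0.9835

R(A) = exp(−0.000094 × 1000) = 0.910283
R(B) = exp(−0.00024 × 1000) = 0.786628
R(C) = exp(−0.00013 × 1000) = 0.878095
R(D) = exp(−0.000051 × 1000) = 0.950279
R(E) = exp(−0.00025 × 1000) = 0.778801
R(F) = exp(−0.00027 × 1000) = 0.763379
Series (A and B): 0.910283 × 0.786628 = 0.716054
Parallel (C and D): 1 − (1 − 0.878095)(1 − 0.950279) = 0.993939
Parallel (E and F): 1 − (1 − 0.778801)(1 − 0.763379) = 0.947660
Series ([0.993939] and [0.947660]): 0.993939 × 0.947660 = 0.941916
Parallel ([0.716054] and [0.941916]): 1 − (1 − 0.716054)(1 − 0.941916) = 0.9835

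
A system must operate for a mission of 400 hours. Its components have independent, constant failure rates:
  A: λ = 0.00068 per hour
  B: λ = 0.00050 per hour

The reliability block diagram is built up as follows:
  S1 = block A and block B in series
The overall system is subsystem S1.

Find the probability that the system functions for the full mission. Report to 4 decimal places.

0.6238

R(A) = exp(−0.00068 × 400) = 0.761854
R(B) = exp(−0.00050 × 400) = 0.818731
Series (A and B): 0.761854 × 0.818731 = 0.6238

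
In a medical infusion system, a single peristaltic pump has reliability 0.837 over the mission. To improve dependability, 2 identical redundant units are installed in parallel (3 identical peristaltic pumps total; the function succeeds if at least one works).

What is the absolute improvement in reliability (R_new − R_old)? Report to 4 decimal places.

R_before = 0.837
R_after = 1 − (1 − 0.837)^3 = 0.9957
ΔR = 0.9957 − 0.837 = 0.1587

0.1587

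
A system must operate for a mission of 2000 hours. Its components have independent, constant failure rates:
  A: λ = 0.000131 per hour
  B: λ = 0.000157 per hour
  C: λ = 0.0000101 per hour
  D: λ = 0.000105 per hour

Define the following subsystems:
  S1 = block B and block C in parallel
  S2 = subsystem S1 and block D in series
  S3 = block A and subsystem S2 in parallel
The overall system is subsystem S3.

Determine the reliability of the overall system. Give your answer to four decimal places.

0.9553

R(A) = exp(−0.000131 × 2000) = 0.769511
R(B) = exp(−0.000157 × 2000) = 0.730519
R(C) = exp(−0.0000101 × 2000) = 0.980003
R(D) = exp(−0.000105 × 2000) = 0.810584
Parallel (B and C): 1 − (1 − 0.730519)(1 − 0.980003) = 0.994611
Series ([0.994611] and D): 0.994611 × 0.810584 = 0.806216
Parallel (A and [0.806216]): 1 − (1 − 0.769511)(1 − 0.806216) = 0.9553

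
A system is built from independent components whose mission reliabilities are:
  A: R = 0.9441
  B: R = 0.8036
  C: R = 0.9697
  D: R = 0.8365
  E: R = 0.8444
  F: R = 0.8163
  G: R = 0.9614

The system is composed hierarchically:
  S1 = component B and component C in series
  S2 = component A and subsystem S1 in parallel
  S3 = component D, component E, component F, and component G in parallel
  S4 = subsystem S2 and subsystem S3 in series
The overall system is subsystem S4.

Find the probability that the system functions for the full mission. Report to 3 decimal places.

Series (B and C): 0.80360 × 0.96970 = 0.77925
Parallel (A and [0.77925]): 1 − (1 − 0.94410)(1 − 0.77925) = 0.98766
Parallel (D, E, F, and G): 1 − (1 − 0.83650)(1 − 0.84440)(1 − 0.81630)(1 − 0.96140) = 0.99982
Series ([0.98766] and [0.99982]): 0.98766 × 0.99982 = 0.987

0.987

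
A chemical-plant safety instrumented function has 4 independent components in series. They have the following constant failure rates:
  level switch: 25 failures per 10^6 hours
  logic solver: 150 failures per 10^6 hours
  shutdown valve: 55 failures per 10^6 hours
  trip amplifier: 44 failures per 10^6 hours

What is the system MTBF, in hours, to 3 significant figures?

3650

Series of exponential components: λ_sys = Σ λ_i
λ_sys = 0.000025 + 0.00015 + 0.000055 + 0.000044 = 2.7400e-04 /h
MTBF = 1 / λ_sys = 3650 h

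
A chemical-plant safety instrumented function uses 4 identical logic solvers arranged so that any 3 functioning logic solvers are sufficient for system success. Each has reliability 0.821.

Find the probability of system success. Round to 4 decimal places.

0.8506

R = Σ_{i=3}^{4} C(4,i) p^i (1−p)^{4−i} with p = 0.821
C(4,3)·0.821^3·0.179^1 = 0.396226
C(4,4)·0.821^4·0.179^0 = 0.454331
Sum = 0.8506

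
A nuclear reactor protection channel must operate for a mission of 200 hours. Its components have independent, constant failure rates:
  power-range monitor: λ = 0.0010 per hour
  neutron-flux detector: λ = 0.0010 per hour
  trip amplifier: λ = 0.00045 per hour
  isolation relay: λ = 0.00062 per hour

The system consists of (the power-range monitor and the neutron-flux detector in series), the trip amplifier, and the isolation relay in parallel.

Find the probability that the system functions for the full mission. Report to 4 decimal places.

R(power-range monitor) = exp(−0.0010 × 200) = 0.818731
R(neutron-flux detector) = exp(−0.0010 × 200) = 0.818731
R(trip amplifier) = exp(−0.00045 × 200) = 0.913931
R(isolation relay) = exp(−0.00062 × 200) = 0.883380
Series (power-range monitor and neutron-flux detector): 0.818731 × 0.818731 = 0.670320
Parallel ([0.670320], trip amplifier, and isolation relay): 1 − (1 − 0.670320)(1 − 0.913931)(1 − 0.883380) = 0.9967

0.9967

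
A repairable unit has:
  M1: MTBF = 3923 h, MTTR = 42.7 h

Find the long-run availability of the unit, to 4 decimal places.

A(M1) = MTBF/(MTBF+MTTR) = 3923/(3923+42.7) = 0.9892

0.9892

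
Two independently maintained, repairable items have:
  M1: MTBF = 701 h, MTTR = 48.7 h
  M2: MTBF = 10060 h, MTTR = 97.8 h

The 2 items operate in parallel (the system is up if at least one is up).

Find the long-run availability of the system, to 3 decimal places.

A(M1) = MTBF/(MTBF+MTTR) = 701/(701+48.7) = 0.935041
A(M2) = MTBF/(MTBF+MTTR) = 10060/(10060+97.8) = 0.990372
Parallel availability: 1 − (1 − 0.935041)(1 − 0.990372) = 0.999

0.999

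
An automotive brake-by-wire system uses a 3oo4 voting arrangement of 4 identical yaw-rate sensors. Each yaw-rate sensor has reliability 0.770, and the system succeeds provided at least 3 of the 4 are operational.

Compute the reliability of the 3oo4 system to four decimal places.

R = Σ_{i=3}^{4} C(4,i) p^i (1−p)^{4−i} with p = 0.770
C(4,3)·0.770^3·0.230^1 = 0.420010
C(4,4)·0.770^4·0.230^0 = 0.351530
Sum = 0.7715

0.7715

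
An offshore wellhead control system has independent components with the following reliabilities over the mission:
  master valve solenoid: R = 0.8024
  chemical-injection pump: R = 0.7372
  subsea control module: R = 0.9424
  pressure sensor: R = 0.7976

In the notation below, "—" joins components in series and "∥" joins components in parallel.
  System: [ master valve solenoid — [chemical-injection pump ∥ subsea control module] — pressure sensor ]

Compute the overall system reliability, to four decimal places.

0.6303

Parallel (chemical-injection pump and subsea control module): 1 − (1 − 0.737200)(1 − 0.942400) = 0.984863
Series (master valve solenoid, [0.984863], and pressure sensor): 0.802400 × 0.984863 × 0.797600 = 0.6303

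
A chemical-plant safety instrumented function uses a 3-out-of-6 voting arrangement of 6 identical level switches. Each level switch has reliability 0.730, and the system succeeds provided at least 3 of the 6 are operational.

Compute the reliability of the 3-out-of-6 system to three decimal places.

R = Σ_{i=3}^{6} C(6,i) p^i (1−p)^{6−i} with p = 0.730
C(6,3)·0.730^3·0.270^3 = 0.15314
C(6,4)·0.730^4·0.270^2 = 0.31053
C(6,5)·0.730^5·0.270^1 = 0.33584
C(6,6)·0.730^6·0.270^0 = 0.15133
Sum = 0.951

0.951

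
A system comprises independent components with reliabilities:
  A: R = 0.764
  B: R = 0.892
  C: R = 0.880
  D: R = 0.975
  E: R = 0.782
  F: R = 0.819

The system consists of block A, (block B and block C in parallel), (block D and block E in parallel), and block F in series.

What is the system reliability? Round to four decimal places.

0.6142

Parallel (B and C): 1 − (1 − 0.892000)(1 − 0.880000) = 0.987040
Parallel (D and E): 1 − (1 − 0.975000)(1 − 0.782000) = 0.994550
Series (A, [0.987040], [0.994550], and F): 0.764000 × 0.987040 × 0.994550 × 0.819000 = 0.6142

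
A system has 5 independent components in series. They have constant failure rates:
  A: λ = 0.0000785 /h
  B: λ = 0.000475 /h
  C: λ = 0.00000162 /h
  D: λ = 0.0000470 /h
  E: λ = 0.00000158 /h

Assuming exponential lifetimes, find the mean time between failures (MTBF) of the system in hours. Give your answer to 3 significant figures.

1660

Series of exponential components: λ_sys = Σ λ_i
λ_sys = 0.0000785 + 0.000475 + 0.00000162 + 0.0000470 + 0.00000158 = 6.0370e-04 /h
MTBF = 1 / λ_sys = 1660 h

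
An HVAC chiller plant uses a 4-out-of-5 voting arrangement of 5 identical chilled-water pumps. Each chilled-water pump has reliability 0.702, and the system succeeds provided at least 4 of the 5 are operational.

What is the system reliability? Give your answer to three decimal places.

R = Σ_{i=4}^{5} C(5,i) p^i (1−p)^{5−i} with p = 0.702
C(5,4)·0.702^4·0.298^1 = 0.36186
C(5,5)·0.702^5·0.298^0 = 0.17048
Sum = 0.532

0.532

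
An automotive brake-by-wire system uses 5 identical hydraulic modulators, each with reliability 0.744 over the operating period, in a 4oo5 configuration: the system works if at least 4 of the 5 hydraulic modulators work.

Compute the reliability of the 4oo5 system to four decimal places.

0.6202

R = Σ_{i=4}^{5} C(5,i) p^i (1−p)^{5−i} with p = 0.744
C(5,4)·0.744^4·0.256^1 = 0.392195
C(5,5)·0.744^5·0.256^0 = 0.227963
Sum = 0.6202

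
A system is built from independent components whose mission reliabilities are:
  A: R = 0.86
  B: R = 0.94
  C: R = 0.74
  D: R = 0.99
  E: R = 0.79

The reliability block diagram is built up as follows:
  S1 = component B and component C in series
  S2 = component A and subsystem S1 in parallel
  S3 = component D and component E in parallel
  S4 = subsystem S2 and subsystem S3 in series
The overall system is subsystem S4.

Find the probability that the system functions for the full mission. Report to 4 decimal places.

0.9554

Series (B and C): 0.940000 × 0.740000 = 0.695600
Parallel (A and [0.695600]): 1 − (1 − 0.860000)(1 − 0.695600) = 0.957384
Parallel (D and E): 1 − (1 − 0.990000)(1 − 0.790000) = 0.997900
Series ([0.957384] and [0.997900]): 0.957384 × 0.997900 = 0.9554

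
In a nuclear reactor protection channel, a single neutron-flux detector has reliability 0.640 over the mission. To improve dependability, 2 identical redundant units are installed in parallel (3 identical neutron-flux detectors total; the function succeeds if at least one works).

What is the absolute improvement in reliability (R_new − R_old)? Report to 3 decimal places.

R_before = 0.640
R_after = 1 − (1 − 0.640)^3 = 0.953
ΔR = 0.953 − 0.640 = 0.313

0.313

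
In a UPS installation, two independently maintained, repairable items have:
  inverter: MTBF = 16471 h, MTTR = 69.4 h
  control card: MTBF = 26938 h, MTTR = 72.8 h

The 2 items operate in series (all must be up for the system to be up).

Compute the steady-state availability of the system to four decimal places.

0.9931

A(inverter) = MTBF/(MTBF+MTTR) = 16471/(16471+69.4) = 0.995804
A(control card) = MTBF/(MTBF+MTTR) = 26938/(26938+72.8) = 0.997305
Series availability: 0.995804 × 0.997305 = 0.9931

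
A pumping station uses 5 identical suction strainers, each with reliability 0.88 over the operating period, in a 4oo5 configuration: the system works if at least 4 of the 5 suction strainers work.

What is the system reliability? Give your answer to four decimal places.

0.8875

R = Σ_{i=4}^{5} C(5,i) p^i (1−p)^{5−i} with p = 0.88
C(5,4)·0.88^4·0.12^1 = 0.359817
C(5,5)·0.88^5·0.12^0 = 0.527732
Sum = 0.8875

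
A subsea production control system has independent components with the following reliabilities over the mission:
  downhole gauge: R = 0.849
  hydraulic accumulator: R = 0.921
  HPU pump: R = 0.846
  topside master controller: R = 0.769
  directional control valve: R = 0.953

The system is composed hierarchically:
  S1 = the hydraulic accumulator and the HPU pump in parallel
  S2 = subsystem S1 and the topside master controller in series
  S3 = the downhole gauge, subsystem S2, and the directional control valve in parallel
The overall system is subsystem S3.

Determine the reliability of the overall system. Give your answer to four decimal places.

Parallel (hydraulic accumulator and HPU pump): 1 − (1 − 0.921000)(1 − 0.846000) = 0.987834
Series ([0.987834] and topside master controller): 0.987834 × 0.769000 = 0.759644
Parallel (downhole gauge, [0.759644], and directional control valve): 1 − (1 − 0.849000)(1 − 0.759644)(1 − 0.953000) = 0.9983

0.9983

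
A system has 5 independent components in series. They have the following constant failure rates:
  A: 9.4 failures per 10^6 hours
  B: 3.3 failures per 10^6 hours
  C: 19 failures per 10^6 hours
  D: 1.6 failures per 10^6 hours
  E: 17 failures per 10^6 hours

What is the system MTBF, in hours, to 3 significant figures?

Series of exponential components: λ_sys = Σ λ_i
λ_sys = 0.0000094 + 0.0000033 + 0.000019 + 0.0000016 + 0.000017 = 5.0300e-05 /h
MTBF = 1 / λ_sys = 19900 h

19900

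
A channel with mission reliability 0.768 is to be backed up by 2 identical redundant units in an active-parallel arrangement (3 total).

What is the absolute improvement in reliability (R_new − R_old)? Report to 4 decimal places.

R_before = 0.768
R_after = 1 − (1 − 0.768)^3 = 0.9875
ΔR = 0.9875 − 0.768 = 0.2195

0.2195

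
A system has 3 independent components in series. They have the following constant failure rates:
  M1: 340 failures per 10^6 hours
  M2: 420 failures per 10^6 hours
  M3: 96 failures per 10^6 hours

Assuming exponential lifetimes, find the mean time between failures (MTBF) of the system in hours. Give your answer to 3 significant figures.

1170

Series of exponential components: λ_sys = Σ λ_i
λ_sys = 0.00034 + 0.00042 + 0.000096 = 8.5600e-04 /h
MTBF = 1 / λ_sys = 1170 h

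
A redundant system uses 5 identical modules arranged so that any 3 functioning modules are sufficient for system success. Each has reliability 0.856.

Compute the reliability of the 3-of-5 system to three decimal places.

R = Σ_{i=3}^{5} C(5,i) p^i (1−p)^{5−i} with p = 0.856
C(5,3)·0.856^3·0.144^2 = 0.13006
C(5,4)·0.856^4·0.144^1 = 0.38657
C(5,5)·0.856^5·0.144^0 = 0.45959
Sum = 0.976

0.976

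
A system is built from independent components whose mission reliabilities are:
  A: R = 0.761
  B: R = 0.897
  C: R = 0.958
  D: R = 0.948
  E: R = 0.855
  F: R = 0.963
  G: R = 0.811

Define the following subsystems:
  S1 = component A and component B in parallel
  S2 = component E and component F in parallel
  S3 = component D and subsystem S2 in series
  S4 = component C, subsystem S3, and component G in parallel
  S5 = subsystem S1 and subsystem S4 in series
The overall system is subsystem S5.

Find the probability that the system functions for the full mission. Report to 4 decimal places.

Parallel (A and B): 1 − (1 − 0.761000)(1 − 0.897000) = 0.975383
Parallel (E and F): 1 − (1 − 0.855000)(1 − 0.963000) = 0.994635
Series (D and [0.994635]): 0.948000 × 0.994635 = 0.942914
Parallel (C, [0.942914], and G): 1 − (1 − 0.958000)(1 − 0.942914)(1 − 0.811000) = 0.999547
Series ([0.975383] and [0.999547]): 0.975383 × 0.999547 = 0.9749

0.9749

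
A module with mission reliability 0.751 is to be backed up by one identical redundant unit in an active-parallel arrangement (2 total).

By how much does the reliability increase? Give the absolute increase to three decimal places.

0.187

R_before = 0.751
R_after = 1 − (1 − 0.751)^2 = 0.938
ΔR = 0.938 − 0.751 = 0.187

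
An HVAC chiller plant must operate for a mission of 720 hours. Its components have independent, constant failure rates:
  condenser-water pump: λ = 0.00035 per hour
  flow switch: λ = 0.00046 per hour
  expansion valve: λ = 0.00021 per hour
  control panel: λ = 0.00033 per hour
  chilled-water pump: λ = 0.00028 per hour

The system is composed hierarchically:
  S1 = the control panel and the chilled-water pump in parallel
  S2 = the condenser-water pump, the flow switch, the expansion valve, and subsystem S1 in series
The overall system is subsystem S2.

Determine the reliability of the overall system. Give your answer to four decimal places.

0.4613

R(condenser-water pump) = exp(−0.00035 × 720) = 0.777245
R(flow switch) = exp(−0.00046 × 720) = 0.718062
R(expansion valve) = exp(−0.00021 × 720) = 0.859676
R(control panel) = exp(−0.00033 × 720) = 0.788518
R(chilled-water pump) = exp(−0.00028 × 720) = 0.817422
Parallel (control panel and chilled-water pump): 1 − (1 − 0.788518)(1 − 0.817422) = 0.961388
Series (condenser-water pump, flow switch, expansion valve, and [0.961388]): 0.777245 × 0.718062 × 0.859676 × 0.961388 = 0.4613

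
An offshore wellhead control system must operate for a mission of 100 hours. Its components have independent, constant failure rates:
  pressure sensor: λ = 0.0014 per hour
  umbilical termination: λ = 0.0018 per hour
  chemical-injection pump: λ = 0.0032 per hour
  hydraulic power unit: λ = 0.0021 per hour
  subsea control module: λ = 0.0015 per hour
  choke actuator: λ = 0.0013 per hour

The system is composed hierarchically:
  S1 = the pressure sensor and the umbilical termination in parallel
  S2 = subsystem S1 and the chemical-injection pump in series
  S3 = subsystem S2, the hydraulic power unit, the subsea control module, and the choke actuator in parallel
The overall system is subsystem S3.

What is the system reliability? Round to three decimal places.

R(pressure sensor) = exp(−0.0014 × 100) = 0.86936
R(umbilical termination) = exp(−0.0018 × 100) = 0.83527
R(chemical-injection pump) = exp(−0.0032 × 100) = 0.72615
R(hydraulic power unit) = exp(−0.0021 × 100) = 0.81058
R(subsea control module) = exp(−0.0015 × 100) = 0.86071
R(choke actuator) = exp(−0.0013 × 100) = 0.87810
Parallel (pressure sensor and umbilical termination): 1 − (1 − 0.86936)(1 − 0.83527) = 0.97848
Series ([0.97848] and chemical-injection pump): 0.97848 × 0.72615 = 0.71052
Parallel ([0.71052], hydraulic power unit, subsea control module, and choke actuator): 1 − (1 − 0.71052)(1 − 0.81058)(1 − 0.86071)(1 − 0.87810) = 0.999

0.999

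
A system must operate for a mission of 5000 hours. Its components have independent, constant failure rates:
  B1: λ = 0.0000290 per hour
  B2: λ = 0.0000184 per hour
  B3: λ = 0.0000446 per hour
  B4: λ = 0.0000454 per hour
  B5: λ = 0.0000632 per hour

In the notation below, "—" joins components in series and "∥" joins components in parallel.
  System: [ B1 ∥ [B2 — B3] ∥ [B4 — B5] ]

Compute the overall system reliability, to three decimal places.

0.985

R(B1) = exp(−0.0000290 × 5000) = 0.86502
R(B2) = exp(−0.0000184 × 5000) = 0.91211
R(B3) = exp(−0.0000446 × 5000) = 0.80011
R(B4) = exp(−0.0000454 × 5000) = 0.79692
R(B5) = exp(−0.0000632 × 5000) = 0.72906
Series (B2 and B3): 0.91211 × 0.80011 = 0.72979
Series (B4 and B5): 0.79692 × 0.72906 = 0.58100
Parallel (B1, [0.72979], and [0.58100]): 1 − (1 − 0.86502)(1 − 0.72979)(1 − 0.58100) = 0.985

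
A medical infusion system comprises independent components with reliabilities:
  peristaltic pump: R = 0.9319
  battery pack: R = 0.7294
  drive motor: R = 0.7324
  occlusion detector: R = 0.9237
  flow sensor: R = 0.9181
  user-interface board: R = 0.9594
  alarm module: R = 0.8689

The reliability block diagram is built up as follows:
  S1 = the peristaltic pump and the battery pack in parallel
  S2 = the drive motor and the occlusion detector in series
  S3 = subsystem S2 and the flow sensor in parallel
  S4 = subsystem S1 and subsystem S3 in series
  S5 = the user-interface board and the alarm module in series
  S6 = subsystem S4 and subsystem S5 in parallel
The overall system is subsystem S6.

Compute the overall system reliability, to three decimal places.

Parallel (peristaltic pump and battery pack): 1 − (1 − 0.93190)(1 − 0.72940) = 0.98157
Series (drive motor and occlusion detector): 0.73240 × 0.92370 = 0.67652
Parallel ([0.67652] and flow sensor): 1 − (1 − 0.67652)(1 − 0.91810) = 0.97351
Series ([0.98157] and [0.97351]): 0.98157 × 0.97351 = 0.95557
Series (user-interface board and alarm module): 0.95940 × 0.86890 = 0.83362
Parallel ([0.95557] and [0.83362]): 1 − (1 − 0.95557)(1 − 0.83362) = 0.993

0.993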